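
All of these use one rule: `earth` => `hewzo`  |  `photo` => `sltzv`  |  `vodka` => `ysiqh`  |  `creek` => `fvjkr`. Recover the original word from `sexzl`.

The shift increases by 1 at each position, starting from +3: 3, 4, 5, ….
Undoing it on sexzl: s−3=p, e−4=a, x−5=s, z−6=t, l−7=e.

paste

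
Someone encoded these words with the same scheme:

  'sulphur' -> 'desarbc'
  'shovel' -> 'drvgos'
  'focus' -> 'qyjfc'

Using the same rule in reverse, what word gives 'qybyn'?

Shifts by position in sulphur: pos 0: s→d (+11), pos 1: u→e (+10), pos 2: l→s (+7), pos 3: p→a (+11), pos 4: h→r (+10), pos 5: u→b (+7) — repeating every 3. A repeating key of period 3 is used — shifts +11, +10, +7 over and over.
Reversing it on qybyn: q−11=f, y−10=o, b−7=u, y−11=n, n−10=d.

found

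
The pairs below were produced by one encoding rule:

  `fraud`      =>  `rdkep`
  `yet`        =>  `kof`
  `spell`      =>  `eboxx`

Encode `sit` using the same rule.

esf

The shift depends on letter class: consonant f→r is +12, but vowel a→k is +10. Vowels shift forward by 10 and consonants shift forward by 12.
Applying it to sit: s(cons)+12=e, i(vowel)+10=s, t(cons)+12=f.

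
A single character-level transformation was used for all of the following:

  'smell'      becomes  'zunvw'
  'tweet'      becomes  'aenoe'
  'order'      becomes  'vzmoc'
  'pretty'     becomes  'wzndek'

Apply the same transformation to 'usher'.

baqoc

The shift increases by 1 at each position, starting from +7: 7, 8, 9, ….
On usher: u+7=b, s+8=a, h+9=q, e+10=o, r+11=c.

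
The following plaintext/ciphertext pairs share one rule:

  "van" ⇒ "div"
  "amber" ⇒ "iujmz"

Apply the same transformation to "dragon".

lziowv

Each letter is shifted forward by 8 in the alphabet (a Caesar shift of +8).
On dragon: d+8=l, r+8=z, a+8=i, g+8=o, o+8=w, n+8=v.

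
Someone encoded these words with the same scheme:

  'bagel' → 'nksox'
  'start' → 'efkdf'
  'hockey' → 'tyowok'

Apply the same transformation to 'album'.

The shift depends on letter class: consonant b→n is +12, but vowel a→k is +10. Two shifts are in play — +10 for a/e/i/o/u, +12 for every other letter.
Applying it to album: a(vowel)+10=k, l(cons)+12=x, b(cons)+12=n, u(vowel)+10=e, m(cons)+12=y.

kxney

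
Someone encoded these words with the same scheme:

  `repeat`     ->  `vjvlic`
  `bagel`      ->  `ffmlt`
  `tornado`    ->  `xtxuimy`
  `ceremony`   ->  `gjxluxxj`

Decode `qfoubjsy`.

In repeat: r→v is +4, e→j is +5, p→v is +6, e→l is +7 — the shift increases by 1 each position. Letter i (0-indexed) is shifted by i+4, so successive shifts are 4, 5, 6, ….
Reversing it on qfoubjsy: q−4=m, f−5=a, o−6=i, u−7=n, b−8=t, j−9=a, s−10=i, y−11=n.

maintain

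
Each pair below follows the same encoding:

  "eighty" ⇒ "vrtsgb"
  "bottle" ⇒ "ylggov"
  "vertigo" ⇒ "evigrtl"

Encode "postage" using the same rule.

Each pair mirrors across the alphabet (e↔v, i↔r, g↔t): positions sum to 25. This is the alphabet-reversal cipher (Atbash): a becomes z, b becomes y, etc.
Applying it to postage: p↔k, o↔l, s↔h, t↔g, a↔z, g↔t, e↔v.

klhgztv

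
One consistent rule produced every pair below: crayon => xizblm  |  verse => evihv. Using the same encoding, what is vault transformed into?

Each letter is replaced by its mirror in the alphabet: a↔z, b↔y, c↔x, and so on (the Atbash cipher).
For vault: v↔e, a↔z, u↔f, l↔o, t↔g.

ezfog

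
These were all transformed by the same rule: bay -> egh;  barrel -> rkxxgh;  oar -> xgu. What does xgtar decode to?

lunar

The output letters match the input read backwards, each shifted +6: bay reversed is yab. The word is reversed, then every letter is shifted forward by 6.
Undoing it on xgtar: shift back: x−6=r, g−6=a, t−6=n, a−6=u, r−6=l → ranul; then reverse → lunar.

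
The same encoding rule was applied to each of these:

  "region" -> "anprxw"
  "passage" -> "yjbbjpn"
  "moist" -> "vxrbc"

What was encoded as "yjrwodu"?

Compare letters: r→a is +9, e→n is +9, g→p is +9 — a constant shift. Each letter is shifted forward by 9 in the alphabet (a Caesar shift of +9).
Reversing it on yjrwodu: y−9=p, j−9=a, r−9=i, w−9=n, o−9=f, d−9=u, u−9=l.

painful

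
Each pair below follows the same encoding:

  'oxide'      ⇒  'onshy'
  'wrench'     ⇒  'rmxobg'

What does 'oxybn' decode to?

The output letters match the input read backwards, each shifted +10: oxide reversed is edixo. Read the word backwards and shift each letter +10.
Undoing it on oxybn: shift back: o−10=e, x−10=n, y−10=o, b−10=r, n−10=d → enord; then reverse → drone.

drone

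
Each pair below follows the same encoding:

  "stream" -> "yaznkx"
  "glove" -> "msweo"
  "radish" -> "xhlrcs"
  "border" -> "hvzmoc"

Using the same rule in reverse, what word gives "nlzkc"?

The shift increases by 1 at each position, starting from +6: 6, 7, 8, ….
Decoding nlzkc: n−6=h, l−7=e, z−8=r, k−9=b, c−10=s.

herbs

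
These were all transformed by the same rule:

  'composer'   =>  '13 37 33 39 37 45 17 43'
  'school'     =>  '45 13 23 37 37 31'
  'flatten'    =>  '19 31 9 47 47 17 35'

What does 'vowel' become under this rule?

51 37 53 17 31

c(#3)→13 and o(#15)→37: differences scale by 2, so n = 2·pos + 7. With a=1..z=26, the number is 2·pos + 7.
For vowel: v=22→51, o=15→37, w=23→53, e=5→17, l=12→31.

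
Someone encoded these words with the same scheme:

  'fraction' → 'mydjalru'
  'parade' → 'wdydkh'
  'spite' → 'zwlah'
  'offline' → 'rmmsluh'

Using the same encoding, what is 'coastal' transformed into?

jrdzads

Two shifts are in play — +3 for a/e/i/o/u, +7 for every other letter.
For coastal: c(cons)+7=j, o(vowel)+3=r, a(vowel)+3=d, s(cons)+7=z, t(cons)+7=a, a(vowel)+3=d, l(cons)+7=s.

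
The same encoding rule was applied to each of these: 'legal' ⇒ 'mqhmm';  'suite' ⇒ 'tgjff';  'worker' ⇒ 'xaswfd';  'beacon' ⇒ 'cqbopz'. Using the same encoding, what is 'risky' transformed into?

Shifts by position in legal: pos 0: l→m (+1), pos 1: e→q (+12), pos 2: g→h (+1), pos 3: a→m (+12) — repeating every 2. The shifts repeat in a cycle of length 2: positions 0,1,… shift by +1, +12, then the pattern repeats.
For risky: r+1=s, i+12=u, s+1=t, k+12=w, y+1=z.

sutwz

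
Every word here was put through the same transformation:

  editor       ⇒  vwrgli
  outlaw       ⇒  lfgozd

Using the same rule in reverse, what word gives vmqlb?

Each letter is replaced by its mirror in the alphabet: a↔z, b↔y, c↔x, and so on (the Atbash cipher).
Decoding vmqlb: v↔e, m↔n, q↔j, l↔o, b↔y.

enjoy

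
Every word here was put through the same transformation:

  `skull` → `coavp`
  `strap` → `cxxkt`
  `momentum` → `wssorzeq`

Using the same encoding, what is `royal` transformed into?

bsekp

Shifts by position in skull: pos 0: s→c (+10), pos 1: k→o (+4), pos 2: u→a (+6), pos 3: l→v (+10), pos 4: l→p (+4) — repeating every 3. The shifts repeat in a cycle of length 3: positions 0,1,… shift by +10, +4, +6, then the pattern repeats.
Applying it to royal: r+10=b, o+4=s, y+6=e, a+10=k, l+4=p.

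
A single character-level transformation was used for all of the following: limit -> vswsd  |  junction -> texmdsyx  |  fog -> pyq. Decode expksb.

unfair

Every letter moves 10 places later in the alphabet, wrapping around z→a.
Reversing it on expksb: e−10=u, x−10=n, p−10=f, k−10=a, s−10=i, b−10=r.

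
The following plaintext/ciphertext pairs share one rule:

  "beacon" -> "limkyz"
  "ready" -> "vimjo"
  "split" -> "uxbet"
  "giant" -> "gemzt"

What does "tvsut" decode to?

Each letter's alphabet position (a=0..z=25) is mapped through 25·x+12 mod 26 — an affine cipher.
Reversing it on tvsut: t(19)→25·(19−12)≡19=t; v(21)→25·(21−12)≡17=r; s(18)→25·(18−12)≡20=u; u(20)→25·(20−12)≡18=s; t(19)→25·(19−12)≡19=t (all mod 26).

trust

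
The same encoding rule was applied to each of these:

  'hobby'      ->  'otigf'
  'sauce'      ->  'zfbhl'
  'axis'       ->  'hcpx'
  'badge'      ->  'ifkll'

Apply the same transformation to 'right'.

ynnma

Shifts by position in hobby: pos 0: h→o (+7), pos 1: o→t (+5), pos 2: b→i (+7), pos 3: b→g (+5) — repeating every 2. The shifts repeat in a cycle of length 2: positions 0,1,… shift by +7, +5, then the pattern repeats.
For right: r+7=y, i+5=n, g+7=n, h+5=m, t+7=a.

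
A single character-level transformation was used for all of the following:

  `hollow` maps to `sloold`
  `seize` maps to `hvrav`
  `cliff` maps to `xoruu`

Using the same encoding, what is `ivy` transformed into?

reb

Each pair mirrors across the alphabet (h↔s, o↔l, l↔o): positions sum to 25. Letters are reflected about the middle of the alphabet (position → 25−position): Atbash.
On ivy: i↔r, v↔e, y↔b.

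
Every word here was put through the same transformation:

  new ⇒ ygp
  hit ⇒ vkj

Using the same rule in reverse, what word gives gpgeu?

scene

Read the word backwards and shift each letter +2.
Undoing it on gpgeu: shift back: g−2=e, p−2=n, g−2=e, e−2=c, u−2=s → enecs; then reverse → scene.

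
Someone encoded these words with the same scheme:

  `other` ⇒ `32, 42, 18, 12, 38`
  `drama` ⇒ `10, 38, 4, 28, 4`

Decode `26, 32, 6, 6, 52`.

With a=1..z=26, the number is 2·pos + 2.
Undoing it on 26, 32, 6, 6, 52: 26→(26−2)÷2=12=l, 32→(32−2)÷2=15=o, 6→(6−2)÷2=2=b, 6→(6−2)÷2=2=b, 52→(52−2)÷2=25=y.

lobby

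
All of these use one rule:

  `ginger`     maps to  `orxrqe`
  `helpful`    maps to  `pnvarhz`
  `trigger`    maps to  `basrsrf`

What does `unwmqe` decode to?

In ginger: g→o is +8, i→r is +9, n→x is +10, g→r is +11 — the shift increases by 1 each position. Each letter shifts forward by (position + 8), i.e. 8, 9, 10, … — the shift grows by one for each successive letter.
Reversing it on unwmqe: u−8=m, n−9=e, w−10=m, m−11=b, q−12=e, e−13=r.

member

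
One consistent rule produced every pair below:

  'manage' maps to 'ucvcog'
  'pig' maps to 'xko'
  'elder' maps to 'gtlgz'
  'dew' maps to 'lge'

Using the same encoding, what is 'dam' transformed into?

The rule splits by letter class: vowels +2, consonants +8.
On dam: d(cons)+8=l, a(vowel)+2=c, m(cons)+8=u.

lcu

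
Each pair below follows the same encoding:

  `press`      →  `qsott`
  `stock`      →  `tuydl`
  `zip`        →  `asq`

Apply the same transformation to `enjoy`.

ookyz

Vowels shift forward by 10 and consonants shift forward by 1.
Applying it to enjoy: e(vowel)+10=o, n(cons)+1=o, j(cons)+1=k, o(vowel)+10=y, y(cons)+1=z.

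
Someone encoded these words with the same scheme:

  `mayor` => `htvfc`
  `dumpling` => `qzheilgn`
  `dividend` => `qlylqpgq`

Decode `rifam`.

m(12)→h(7) and a(0)→t(19) fit y≡25x+19 (mod 26); the inverse of 25 mod 26 is 25. Treating letters as 0–25, the rule is x ↦ 25x + 19 (mod 26).
Reversing it on rifam: r(17)→25·(17−19)≡2=c; i(8)→25·(8−19)≡11=l; f(5)→25·(5−19)≡14=o; a(0)→25·(0−19)≡19=t; m(12)→25·(12−19)≡7=h (all mod 26).

cloth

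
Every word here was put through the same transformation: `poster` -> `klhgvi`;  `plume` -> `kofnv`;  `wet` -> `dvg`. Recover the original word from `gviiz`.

terra

Each pair mirrors across the alphabet (p↔k, o↔l, s↔h): positions sum to 25. This is the alphabet-reversal cipher (Atbash): a becomes z, b becomes y, etc.
Decoding gviiz: g↔t, v↔e, i↔r, i↔r, z↔a.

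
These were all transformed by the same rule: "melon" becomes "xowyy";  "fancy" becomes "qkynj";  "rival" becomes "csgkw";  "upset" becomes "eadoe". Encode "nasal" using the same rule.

ykdkw

The shift depends on letter class: consonant m→x is +11, but vowel e→o is +10. The rule splits by letter class: vowels +10, consonants +11.
Applying it to nasal: n(cons)+11=y, a(vowel)+10=k, s(cons)+11=d, a(vowel)+10=k, l(cons)+11=w.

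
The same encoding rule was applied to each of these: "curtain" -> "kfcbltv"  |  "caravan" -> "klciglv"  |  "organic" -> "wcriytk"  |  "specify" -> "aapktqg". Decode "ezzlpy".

Shifts by position in curtain: pos 0: c→k (+8), pos 1: u→f (+11), pos 2: r→c (+11), pos 3: t→b (+8), pos 4: a→l (+11), pos 5: i→t (+11) — repeating every 3. It's a Vigenère-style cipher with numeric key [8,11,11]: position i shifts by key[i mod 3].
Undoing it on ezzlpy: e−8=w, z−11=o, z−11=o, l−8=d, p−11=e, y−11=n.

wooden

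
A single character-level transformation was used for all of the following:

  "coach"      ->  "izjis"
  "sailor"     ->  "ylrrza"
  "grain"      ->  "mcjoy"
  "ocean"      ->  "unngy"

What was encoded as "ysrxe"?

Shifts by position in coach: pos 0: c→i (+6), pos 1: o→z (+11), pos 2: a→j (+9), pos 3: c→i (+6), pos 4: h→s (+11) — repeating every 3. It's a Vigenère-style cipher with numeric key [6,11,9]: position i shifts by key[i mod 3].
Undoing it on ysrxe: y−6=s, s−11=h, r−9=i, x−6=r, e−11=t.

shirt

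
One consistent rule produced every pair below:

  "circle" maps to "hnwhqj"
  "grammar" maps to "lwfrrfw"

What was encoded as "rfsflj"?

Compare letters: c→h is +5, i→n is +5, r→w is +5 — a constant shift. It's a constant shift of +5 (ROT5).
Undoing it on rfsflj: r−5=m, f−5=a, s−5=n, f−5=a, l−5=g, j−5=e.

manage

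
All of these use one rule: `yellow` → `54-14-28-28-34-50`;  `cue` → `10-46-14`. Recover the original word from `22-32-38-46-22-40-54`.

inquiry

y(#25)→54 and e(#5)→14: differences scale by 2, so n = 2·pos + 4. The formula is n = 2×(alphabet index, a=1) + 4.
Undoing it on 22-32-38-46-22-40-54: 22→(22−4)÷2=9=i, 32→(32−4)÷2=14=n, 38→(38−4)÷2=17=q, 46→(46−4)÷2=21=u, 22→(22−4)÷2=9=i, 40→(40−4)÷2=18=r, 54→(54−4)÷2=25=y.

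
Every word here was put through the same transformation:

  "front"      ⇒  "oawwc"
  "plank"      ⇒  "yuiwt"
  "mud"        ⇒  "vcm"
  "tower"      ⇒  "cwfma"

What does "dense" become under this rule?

The rule splits by letter class: vowels +8, consonants +9.
Applying it to dense: d(cons)+9=m, e(vowel)+8=m, n(cons)+9=w, s(cons)+9=b, e(vowel)+8=m.

mmwbm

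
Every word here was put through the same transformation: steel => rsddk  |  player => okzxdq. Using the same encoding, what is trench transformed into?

sqdmbg

Each letter is shifted forward by 25 in the alphabet (a Caesar shift of +25).
On trench: t+25=s, r+25=q, e+25=d, n+25=m, c+25=b, h+25=g.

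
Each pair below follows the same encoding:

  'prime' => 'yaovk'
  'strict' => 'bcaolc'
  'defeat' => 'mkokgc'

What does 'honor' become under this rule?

quwua

Vowels shift forward by 6 and consonants shift forward by 9.
On honor: h(cons)+9=q, o(vowel)+6=u, n(cons)+9=w, o(vowel)+6=u, r(cons)+9=a.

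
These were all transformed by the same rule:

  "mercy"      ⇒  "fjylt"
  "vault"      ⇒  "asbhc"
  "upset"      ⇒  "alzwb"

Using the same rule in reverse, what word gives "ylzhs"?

Two steps: reverse the string, then apply a Caesar shift of +7.
Reversing it on ylzhs: shift back: y−7=r, l−7=e, z−7=s, h−7=a, s−7=l → resal; then reverse → laser.

laser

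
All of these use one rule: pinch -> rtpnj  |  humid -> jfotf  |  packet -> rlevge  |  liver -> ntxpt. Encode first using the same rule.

Shifts by position in pinch: pos 0: p→r (+2), pos 1: i→t (+11), pos 2: n→p (+2), pos 3: c→n (+11) — repeating every 2. It's a Vigenère-style cipher with numeric key [2,11]: position i shifts by key[i mod 2].
For first: f+2=h, i+11=t, r+2=t, s+11=d, t+2=v.

httdv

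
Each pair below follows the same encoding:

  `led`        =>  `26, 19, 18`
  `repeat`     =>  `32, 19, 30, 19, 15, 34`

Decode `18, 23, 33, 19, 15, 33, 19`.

disease

l is letter #12 and maps to 26: an offset of 14. Each letter is replaced by its alphabet position (a=1..z=26) + 14.
Undoing it on 18, 23, 33, 19, 15, 33, 19: 18→(18−14)÷1=4=d, 23→(23−14)÷1=9=i, 33→(33−14)÷1=19=s, 19→(19−14)÷1=5=e, 15→(15−14)÷1=1=a, 33→(33−14)÷1=19=s, 19→(19−14)÷1=5=e.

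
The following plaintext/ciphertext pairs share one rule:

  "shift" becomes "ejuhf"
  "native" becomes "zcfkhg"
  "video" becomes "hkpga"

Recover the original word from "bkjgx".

The shifts repeat in a cycle of length 2: positions 0,1,… shift by +12, +2, then the pattern repeats.
Reversing it on bkjgx: b−12=p, k−2=i, j−12=x, g−2=e, x−12=l.

pixel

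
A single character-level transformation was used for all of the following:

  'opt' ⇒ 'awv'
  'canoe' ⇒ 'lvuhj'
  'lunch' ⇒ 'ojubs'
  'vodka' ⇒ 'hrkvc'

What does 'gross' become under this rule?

zzvyn

Two steps: reverse the string, then apply a Caesar shift of +7.
For gross: reverse → ssorg; then shift: s+7=z, s+7=z, o+7=v, r+7=y, g+7=n.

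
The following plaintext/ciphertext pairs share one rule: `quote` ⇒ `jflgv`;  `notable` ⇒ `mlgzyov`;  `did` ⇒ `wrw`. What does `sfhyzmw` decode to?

Each pair mirrors across the alphabet (q↔j, u↔f, o↔l): positions sum to 25. Letters are reflected about the middle of the alphabet (position → 25−position): Atbash.
Decoding sfhyzmw: s↔h, f↔u, h↔s, y↔b, z↔a, m↔n, w↔d.

husband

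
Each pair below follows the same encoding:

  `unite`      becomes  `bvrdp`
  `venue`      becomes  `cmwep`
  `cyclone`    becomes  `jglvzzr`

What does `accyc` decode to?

tutor

In unite: u→b is +7, n→v is +8, i→r is +9, t→d is +10 — the shift increases by 1 each position. Letter i (0-indexed) is shifted by i+7, so successive shifts are 7, 8, 9, ….
Decoding accyc: a−7=t, c−8=u, c−9=t, y−10=o, c−11=r.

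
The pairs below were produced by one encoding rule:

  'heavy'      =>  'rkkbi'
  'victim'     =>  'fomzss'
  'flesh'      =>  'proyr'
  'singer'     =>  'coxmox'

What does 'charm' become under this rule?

mnkxw

Shifts by position in heavy: pos 0: h→r (+10), pos 1: e→k (+6), pos 2: a→k (+10), pos 3: v→b (+6) — repeating every 2. A repeating key of period 2 is used — shifts +10, +6 over and over.
On charm: c+10=m, h+6=n, a+10=k, r+6=x, m+10=w.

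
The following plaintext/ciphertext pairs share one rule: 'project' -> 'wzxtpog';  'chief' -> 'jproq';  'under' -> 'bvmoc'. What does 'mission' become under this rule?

Letter i (0-indexed) is shifted by i+7, so successive shifts are 7, 8, 9, ….
For mission: m+7=t, i+8=q, s+9=b, s+10=c, i+11=t, o+12=a, n+13=a.

tqbctaa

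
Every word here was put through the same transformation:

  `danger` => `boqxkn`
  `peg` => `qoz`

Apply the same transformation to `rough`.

Two steps: reverse the string, then apply a Caesar shift of +10.
For rough: reverse → hguor; then shift: h+10=r, g+10=q, u+10=e, o+10=y, r+10=b.

rqeyb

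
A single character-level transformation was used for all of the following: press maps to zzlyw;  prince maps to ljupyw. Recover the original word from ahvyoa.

throat

The output letters match the input read backwards, each shifted +7: press reversed is sserp. Two steps: reverse the string, then apply a Caesar shift of +7.
Undoing it on ahvyoa: shift back: a−7=t, h−7=a, v−7=o, y−7=r, o−7=h, a−7=t → taorht; then reverse → throat.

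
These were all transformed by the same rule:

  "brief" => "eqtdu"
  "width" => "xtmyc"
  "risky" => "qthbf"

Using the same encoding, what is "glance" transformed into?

This is an affine cipher: with a=0,…,z=25, each position x becomes (17x+13) mod 26.
On glance: g(6)→17·6+13≡11=l; l(11)→17·11+13≡18=s; a(0)→17·0+13≡13=n; n(13)→17·13+13≡0=a; c(2)→17·2+13≡21=v; e(4)→17·4+13≡3=d (all mod 26).

lsnavd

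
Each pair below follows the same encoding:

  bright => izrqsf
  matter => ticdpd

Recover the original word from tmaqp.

merge

In bright: b→i is +7, r→z is +8, i→r is +9, g→q is +10 — the shift increases by 1 each position. Letter i (0-indexed) is shifted by i+7, so successive shifts are 7, 8, 9, ….
Decoding tmaqp: t−7=m, m−8=e, a−9=r, q−10=g, p−11=e.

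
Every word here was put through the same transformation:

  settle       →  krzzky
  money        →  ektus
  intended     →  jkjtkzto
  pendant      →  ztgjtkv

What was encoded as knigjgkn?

headache

Read the word backwards and shift each letter +6.
Undoing it on knigjgkn: shift back: k−6=e, n−6=h, i−6=c, g−6=a, j−6=d, g−6=a, k−6=e, n−6=h → ehcadaeh; then reverse → headache.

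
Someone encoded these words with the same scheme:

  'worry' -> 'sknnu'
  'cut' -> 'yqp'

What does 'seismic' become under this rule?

oaeoiey

Compare letters: w→s is +22, o→k is +22, r→n is +22 — a constant shift. This is a Caesar cipher with shift 22.
For seismic: s+22=o, e+22=a, i+22=e, s+22=o, m+22=i, i+22=e, c+22=y.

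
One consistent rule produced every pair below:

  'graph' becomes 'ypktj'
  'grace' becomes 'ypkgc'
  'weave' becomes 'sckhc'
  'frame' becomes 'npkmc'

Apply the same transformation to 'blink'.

Treating letters as 0–25, the rule is x ↦ 11x + 10 (mod 26).
For blink: b(1)→11·1+10≡21=v; l(11)→11·11+10≡1=b; i(8)→11·8+10≡20=u; n(13)→11·13+10≡23=x; k(10)→11·10+10≡16=q (all mod 26).

vbuxq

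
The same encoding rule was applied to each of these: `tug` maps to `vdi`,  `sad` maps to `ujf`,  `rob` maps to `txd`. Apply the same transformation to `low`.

The rule splits by letter class: vowels +9, consonants +2.
On low: l(cons)+2=n, o(vowel)+9=x, w(cons)+2=y.

nxy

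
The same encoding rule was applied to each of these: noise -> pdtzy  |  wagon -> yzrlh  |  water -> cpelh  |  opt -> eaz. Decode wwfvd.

The output letters match the input read backwards, each shifted +11: noise reversed is esion. The word is reversed, then every letter is shifted forward by 11.
Undoing it on wwfvd: shift back: w−11=l, w−11=l, f−11=u, v−11=k, d−11=s → lluks; then reverse → skull.

skull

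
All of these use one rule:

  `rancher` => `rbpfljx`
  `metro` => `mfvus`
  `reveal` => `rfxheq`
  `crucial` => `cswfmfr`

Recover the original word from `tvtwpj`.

In rancher: r→r is +0, a→b is +1, n→p is +2, c→f is +3 — the shift increases by 1 each position. Letter i (0-indexed) is shifted by i+0, so successive shifts are 0, 1, 2, ….
Reversing it on tvtwpj: t−0=t, v−1=u, t−2=r, w−3=t, p−4=l, j−5=e.

turtle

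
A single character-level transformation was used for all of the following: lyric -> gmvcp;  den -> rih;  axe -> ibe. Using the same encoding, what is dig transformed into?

kmh

The output letters match the input read backwards, each shifted +4: lyric reversed is ciryl. Two steps: reverse the string, then apply a Caesar shift of +4.
On dig: reverse → gid; then shift: g+4=k, i+4=m, d+4=h.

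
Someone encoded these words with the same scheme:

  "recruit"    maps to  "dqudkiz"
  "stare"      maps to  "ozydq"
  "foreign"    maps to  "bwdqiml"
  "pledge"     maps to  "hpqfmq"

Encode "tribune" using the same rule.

r(17)→d(3) and e(4)→q(16) fit y≡11x+24 (mod 26); the inverse of 11 mod 26 is 19. Each letter's alphabet position (a=0..z=25) is mapped through 11·x+24 mod 26 — an affine cipher.
On tribune: t(19)→11·19+24≡25=z; r(17)→11·17+24≡3=d; i(8)→11·8+24≡8=i; b(1)→11·1+24≡9=j; u(20)→11·20+24≡10=k; n(13)→11·13+24≡11=l; e(4)→11·4+24≡16=q (all mod 26).

zdijklq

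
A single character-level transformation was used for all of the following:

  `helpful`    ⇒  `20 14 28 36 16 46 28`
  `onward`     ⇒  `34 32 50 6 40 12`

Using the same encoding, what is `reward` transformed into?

40 14 50 6 40 12

Each letter becomes 2×(its alphabet position, a=1..z=26) + 4.
For reward: r=18→40, e=5→14, w=23→50, a=1→6, r=18→40, d=4→12.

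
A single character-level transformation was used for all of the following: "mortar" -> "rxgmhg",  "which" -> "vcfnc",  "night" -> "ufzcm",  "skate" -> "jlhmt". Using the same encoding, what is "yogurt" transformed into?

m(12)→r(17) and o(14)→x(23) fit y≡3x+7 (mod 26); the inverse of 3 mod 26 is 9. Treating letters as 0–25, the rule is x ↦ 3x + 7 (mod 26).
On yogurt: y(24)→3·24+7≡1=b; o(14)→3·14+7≡23=x; g(6)→3·6+7≡25=z; u(20)→3·20+7≡15=p; r(17)→3·17+7≡6=g; t(19)→3·19+7≡12=m (all mod 26).

bxzpgm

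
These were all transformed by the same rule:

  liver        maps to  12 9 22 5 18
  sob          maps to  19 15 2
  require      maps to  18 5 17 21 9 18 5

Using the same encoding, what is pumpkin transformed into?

16 21 13 16 11 9 14

l is letter #12 and maps to 12: an offset of 0. Letters become their 1-indexed alphabet positions: a=1 … z=26.
Applying it to pumpkin: p=16→16, u=21→21, m=13→13, p=16→16, k=11→11, i=9→9, n=14→14.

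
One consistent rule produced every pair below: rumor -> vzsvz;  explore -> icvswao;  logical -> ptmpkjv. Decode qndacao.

mixture

In rumor: r→v is +4, u→z is +5, m→s is +6, o→v is +7 — the shift increases by 1 each position. The shift increases by 1 at each position, starting from +4: 4, 5, 6, ….
Undoing it on qndacao: q−4=m, n−5=i, d−6=x, a−7=t, c−8=u, a−9=r, o−10=e.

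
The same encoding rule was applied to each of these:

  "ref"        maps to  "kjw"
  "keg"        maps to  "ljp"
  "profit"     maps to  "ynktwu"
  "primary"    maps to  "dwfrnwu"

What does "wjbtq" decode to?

The output letters match the input read backwards, each shifted +5: ref reversed is fer. The word is reversed, then every letter is shifted forward by 5.
Decoding wjbtq: shift back: w−5=r, j−5=e, b−5=w, t−5=o, q−5=l → rewol; then reverse → lower.

lower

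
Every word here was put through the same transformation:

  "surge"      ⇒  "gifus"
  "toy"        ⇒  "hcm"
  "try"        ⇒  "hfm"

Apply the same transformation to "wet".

ksh

Compare letters: s→g is +14, u→i is +14, r→f is +14 — a constant shift. Each letter is shifted forward by 14 in the alphabet (a Caesar shift of +14).
On wet: w+14=k, e+14=s, t+14=h.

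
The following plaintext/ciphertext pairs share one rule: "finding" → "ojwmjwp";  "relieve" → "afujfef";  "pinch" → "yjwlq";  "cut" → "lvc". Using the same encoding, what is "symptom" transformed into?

The shift depends on letter class: consonant f→o is +9, but vowel i→j is +1. Vowels shift forward by 1 and consonants shift forward by 9.
On symptom: s(cons)+9=b, y(cons)+9=h, m(cons)+9=v, p(cons)+9=y, t(cons)+9=c, o(vowel)+1=p, m(cons)+9=v.

bhvycpv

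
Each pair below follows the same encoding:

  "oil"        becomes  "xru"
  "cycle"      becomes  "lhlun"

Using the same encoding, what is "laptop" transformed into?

Compare letters: o→x is +9, i→r is +9, l→u is +9 — a constant shift. Each letter is shifted forward by 9 in the alphabet (a Caesar shift of +9).
For laptop: l+9=u, a+9=j, p+9=y, t+9=c, o+9=x, p+9=y.

ujycxy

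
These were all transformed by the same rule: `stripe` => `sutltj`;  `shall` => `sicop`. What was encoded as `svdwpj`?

subtle

In stripe: s→s is +0, t→u is +1, r→t is +2, i→l is +3 — the shift increases by 1 each position. Letter i (0-indexed) is shifted by i+0, so successive shifts are 0, 1, 2, ….
Decoding svdwpj: s−0=s, v−1=u, d−2=b, w−3=t, p−4=l, j−5=e.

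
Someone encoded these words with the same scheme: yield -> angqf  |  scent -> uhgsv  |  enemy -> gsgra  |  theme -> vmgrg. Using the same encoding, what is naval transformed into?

Shifts by position in yield: pos 0: y→a (+2), pos 1: i→n (+5), pos 2: e→g (+2), pos 3: l→q (+5) — repeating every 2. A repeating key of period 2 is used — shifts +2, +5 over and over.
Applying it to naval: n+2=p, a+5=f, v+2=x, a+5=f, l+2=n.

pfxfn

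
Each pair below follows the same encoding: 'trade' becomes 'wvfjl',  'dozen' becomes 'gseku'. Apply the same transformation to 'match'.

peyio

Letter i (0-indexed) is shifted by i+3, so successive shifts are 3, 4, 5, ….
Applying it to match: m+3=p, a+4=e, t+5=y, c+6=i, h+7=o.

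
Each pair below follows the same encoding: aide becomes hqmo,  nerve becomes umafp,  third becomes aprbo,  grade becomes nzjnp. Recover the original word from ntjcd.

glass

In aide: a→h is +7, i→q is +8, d→m is +9, e→o is +10 — the shift increases by 1 each position. The shift increases by 1 at each position, starting from +7: 7, 8, 9, ….
Undoing it on ntjcd: n−7=g, t−8=l, j−9=a, c−10=s, d−11=s.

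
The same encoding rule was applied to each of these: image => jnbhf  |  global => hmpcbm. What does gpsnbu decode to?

format

Every letter moves 1 place later in the alphabet, wrapping around z→a.
Decoding gpsnbu: g−1=f, p−1=o, s−1=r, n−1=m, b−1=a, u−1=t.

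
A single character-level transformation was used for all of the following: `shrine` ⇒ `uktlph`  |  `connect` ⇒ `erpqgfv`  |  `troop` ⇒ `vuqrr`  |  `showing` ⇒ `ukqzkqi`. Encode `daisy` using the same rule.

fdkva

Shifts by position in shrine: pos 0: s→u (+2), pos 1: h→k (+3), pos 2: r→t (+2), pos 3: i→l (+3) — repeating every 2. A repeating key of period 2 is used — shifts +2, +3 over and over.
On daisy: d+2=f, a+3=d, i+2=k, s+3=v, y+2=a.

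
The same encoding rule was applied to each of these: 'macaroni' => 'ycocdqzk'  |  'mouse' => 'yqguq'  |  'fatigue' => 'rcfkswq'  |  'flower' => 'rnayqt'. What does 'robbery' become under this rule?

dqndqtk

The shifts repeat in a cycle of length 2: positions 0,1,… shift by +12, +2, then the pattern repeats.
For robbery: r+12=d, o+2=q, b+12=n, b+2=d, e+12=q, r+2=t, y+12=k.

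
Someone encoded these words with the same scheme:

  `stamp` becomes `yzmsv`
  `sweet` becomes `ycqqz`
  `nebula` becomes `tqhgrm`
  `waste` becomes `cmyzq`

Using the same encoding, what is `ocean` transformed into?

Vowels shift forward by 12 and consonants shift forward by 6.
For ocean: o(vowel)+12=a, c(cons)+6=i, e(vowel)+12=q, a(vowel)+12=m, n(cons)+6=t.

aiqmt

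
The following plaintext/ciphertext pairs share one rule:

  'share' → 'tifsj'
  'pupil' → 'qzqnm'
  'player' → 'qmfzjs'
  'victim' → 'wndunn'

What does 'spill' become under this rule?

tqnmm

The shift depends on letter class: consonant s→t is +1, but vowel a→f is +5. The rule splits by letter class: vowels +5, consonants +1.
For spill: s(cons)+1=t, p(cons)+1=q, i(vowel)+5=n, l(cons)+1=m, l(cons)+1=m.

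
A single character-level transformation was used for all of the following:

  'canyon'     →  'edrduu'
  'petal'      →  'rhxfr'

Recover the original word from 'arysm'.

young

In canyon: c→e is +2, a→d is +3, n→r is +4, y→d is +5 — the shift increases by 1 each position. The shift increases by 1 at each position, starting from +2: 2, 3, 4, ….
Undoing it on arysm: a−2=y, r−3=o, y−4=u, s−5=n, m−6=g.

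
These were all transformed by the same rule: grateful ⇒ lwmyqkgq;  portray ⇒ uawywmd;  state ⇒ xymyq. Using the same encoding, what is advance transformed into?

miamshq

The shift depends on letter class: consonant g→l is +5, but vowel a→m is +12. Vowels shift forward by 12 and consonants shift forward by 5.
For advance: a(vowel)+12=m, d(cons)+5=i, v(cons)+5=a, a(vowel)+12=m, n(cons)+5=s, c(cons)+5=h, e(vowel)+12=q.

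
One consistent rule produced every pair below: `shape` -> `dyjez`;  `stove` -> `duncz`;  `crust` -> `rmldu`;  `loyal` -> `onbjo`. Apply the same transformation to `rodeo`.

s(18)→d(3) and h(7)→y(24) fit y≡17x+9 (mod 26); the inverse of 17 mod 26 is 23. This is an affine cipher: with a=0,…,z=25, each position x becomes (17x+9) mod 26.
On rodeo: r(17)→17·17+9≡12=m; o(14)→17·14+9≡13=n; d(3)→17·3+9≡8=i; e(4)→17·4+9≡25=z; o(14)→17·14+9≡13=n (all mod 26).

mnizn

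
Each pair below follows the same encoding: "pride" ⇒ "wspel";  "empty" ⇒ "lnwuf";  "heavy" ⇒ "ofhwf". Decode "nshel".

grade

Shifts by position in pride: pos 0: p→w (+7), pos 1: r→s (+1), pos 2: i→p (+7), pos 3: d→e (+1) — repeating every 2. It's a Vigenère-style cipher with numeric key [7,1]: position i shifts by key[i mod 2].
Decoding nshel: n−7=g, s−1=r, h−7=a, e−1=d, l−7=e.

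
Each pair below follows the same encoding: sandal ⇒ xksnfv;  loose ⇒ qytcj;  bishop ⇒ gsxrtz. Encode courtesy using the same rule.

hyzbyoxi

A repeating key of period 2 is used — shifts +5, +10 over and over.
On courtesy: c+5=h, o+10=y, u+5=z, r+10=b, t+5=y, e+10=o, s+5=x, y+10=i.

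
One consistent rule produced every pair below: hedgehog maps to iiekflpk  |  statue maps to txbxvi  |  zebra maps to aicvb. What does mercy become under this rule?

Shifts by position in hedgehog: pos 0: h→i (+1), pos 1: e→i (+4), pos 2: d→e (+1), pos 3: g→k (+4) — repeating every 2. A repeating key of period 2 is used — shifts +1, +4 over and over.
On mercy: m+1=n, e+4=i, r+1=s, c+4=g, y+1=z.

nisgz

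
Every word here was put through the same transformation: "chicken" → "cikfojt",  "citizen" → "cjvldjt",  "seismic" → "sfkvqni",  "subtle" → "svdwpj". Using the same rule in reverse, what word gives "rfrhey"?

repeat

Letter i (0-indexed) is shifted by i+0, so successive shifts are 0, 1, 2, ….
Undoing it on rfrhey: r−0=r, f−1=e, r−2=p, h−3=e, e−4=a, y−5=t.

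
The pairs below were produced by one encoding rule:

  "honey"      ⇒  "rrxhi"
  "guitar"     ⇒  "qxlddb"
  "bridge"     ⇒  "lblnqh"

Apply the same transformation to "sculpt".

Two shifts are in play — +3 for a/e/i/o/u, +10 for every other letter.
For sculpt: s(cons)+10=c, c(cons)+10=m, u(vowel)+3=x, l(cons)+10=v, p(cons)+10=z, t(cons)+10=d.

cmxvzd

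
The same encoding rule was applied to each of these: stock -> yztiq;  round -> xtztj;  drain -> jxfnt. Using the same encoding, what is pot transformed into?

Vowels shift forward by 5 and consonants shift forward by 6.
For pot: p(cons)+6=v, o(vowel)+5=t, t(cons)+6=z.

vtz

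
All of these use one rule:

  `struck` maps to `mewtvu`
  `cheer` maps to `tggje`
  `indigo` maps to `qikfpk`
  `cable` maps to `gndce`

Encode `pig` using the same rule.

The output letters match the input read backwards, each shifted +2: struck reversed is kcurts. The word is reversed, then every letter is shifted forward by 2.
For pig: reverse → gip; then shift: g+2=i, i+2=k, p+2=r.

ikr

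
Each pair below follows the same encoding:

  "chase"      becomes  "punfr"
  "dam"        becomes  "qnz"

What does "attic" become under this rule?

Compare letters: c→p is +13, h→u is +13, a→n is +13 — a constant shift. Every letter moves 13 places later in the alphabet, wrapping around z→a.
On attic: a+13=n, t+13=g, t+13=g, i+13=v, c+13=p.

nggvp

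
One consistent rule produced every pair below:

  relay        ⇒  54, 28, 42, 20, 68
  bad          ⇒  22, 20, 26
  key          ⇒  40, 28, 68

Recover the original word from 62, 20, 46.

r(#18)→54 and e(#5)→28: differences scale by 2, so n = 2·pos + 18. Each letter becomes 2×(its alphabet position, a=1..z=26) + 18.
Undoing it on 62, 20, 46: 62→(62−18)÷2=22=v, 20→(20−18)÷2=1=a, 46→(46−18)÷2=14=n.

van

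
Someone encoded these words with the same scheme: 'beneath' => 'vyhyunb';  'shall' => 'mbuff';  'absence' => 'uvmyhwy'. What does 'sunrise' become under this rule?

This is a Caesar cipher with shift 20.
For sunrise: s+20=m, u+20=o, n+20=h, r+20=l, i+20=c, s+20=m, e+20=y.

mohlcmy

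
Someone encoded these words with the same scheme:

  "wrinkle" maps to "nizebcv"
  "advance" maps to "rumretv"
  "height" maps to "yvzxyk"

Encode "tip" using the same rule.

Compare letters: w→n is +17, r→i is +17, i→z is +17 — a constant shift. Every letter moves 17 places later in the alphabet, wrapping around z→a.
For tip: t+17=k, i+17=z, p+17=g.

kzg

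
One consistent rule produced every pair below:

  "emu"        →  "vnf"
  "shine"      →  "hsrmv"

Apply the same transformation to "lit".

org

Each pair mirrors across the alphabet (e↔v, m↔n, u↔f): positions sum to 25. Letters are reflected about the middle of the alphabet (position → 25−position): Atbash.
For lit: l↔o, i↔r, t↔g.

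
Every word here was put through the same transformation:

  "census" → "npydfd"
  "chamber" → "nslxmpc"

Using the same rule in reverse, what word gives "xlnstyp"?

Compare letters: c→n is +11, e→p is +11, n→y is +11 — a constant shift. It's a constant shift of +11 (ROT11).
Undoing it on xlnstyp: x−11=m, l−11=a, n−11=c, s−11=h, t−11=i, y−11=n, p−11=e.

machine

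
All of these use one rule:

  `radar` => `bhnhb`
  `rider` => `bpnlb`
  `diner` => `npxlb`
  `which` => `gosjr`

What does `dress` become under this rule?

Shifts by position in radar: pos 0: r→b (+10), pos 1: a→h (+7), pos 2: d→n (+10), pos 3: a→h (+7) — repeating every 2. The shifts repeat in a cycle of length 2: positions 0,1,… shift by +10, +7, then the pattern repeats.
On dress: d+10=n, r+7=y, e+10=o, s+7=z, s+10=c.

nyozc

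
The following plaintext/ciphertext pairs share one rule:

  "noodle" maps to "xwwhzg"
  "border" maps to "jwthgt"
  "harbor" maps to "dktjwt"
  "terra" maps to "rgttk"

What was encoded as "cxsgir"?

insect

Each letter's alphabet position (a=0..z=25) is mapped through 25·x+10 mod 26 — an affine cipher.
Decoding cxsgir: c(2)→25·(2−10)≡8=i; x(23)→25·(23−10)≡13=n; s(18)→25·(18−10)≡18=s; g(6)→25·(6−10)≡4=e; i(8)→25·(8−10)≡2=c; r(17)→25·(17−10)≡19=t (all mod 26).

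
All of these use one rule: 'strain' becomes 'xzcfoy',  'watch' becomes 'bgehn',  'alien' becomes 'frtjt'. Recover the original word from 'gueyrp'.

Shifts by position in strain: pos 0: s→x (+5), pos 1: t→z (+6), pos 2: r→c (+11), pos 3: a→f (+5), pos 4: i→o (+6), pos 5: n→y (+11) — repeating every 3. It's a Vigenère-style cipher with numeric key [5,6,11]: position i shifts by key[i mod 3].
Undoing it on gueyrp: g−5=b, u−6=o, e−11=t, y−5=t, r−6=l, p−11=e.

bottle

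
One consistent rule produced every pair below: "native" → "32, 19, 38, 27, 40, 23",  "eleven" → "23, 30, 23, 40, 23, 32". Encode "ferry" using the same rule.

24, 23, 36, 36, 43

n is letter #14 and maps to 32: an offset of 18. Letters become their 1-based position plus 18 (so a→19, b→20, …).
On ferry: f=6→24, e=5→23, r=18→36, r=18→36, y=25→43.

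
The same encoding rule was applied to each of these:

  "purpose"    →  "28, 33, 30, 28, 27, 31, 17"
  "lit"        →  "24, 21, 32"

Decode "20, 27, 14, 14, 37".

hobby

p is letter #16 and maps to 28: an offset of 12. Letters become their 1-based position plus 12 (so a→13, b→14, …).
Decoding 20, 27, 14, 14, 37: 20→(20−12)÷1=8=h, 27→(27−12)÷1=15=o, 14→(14−12)÷1=2=b, 14→(14−12)÷1=2=b, 37→(37−12)÷1=25=y.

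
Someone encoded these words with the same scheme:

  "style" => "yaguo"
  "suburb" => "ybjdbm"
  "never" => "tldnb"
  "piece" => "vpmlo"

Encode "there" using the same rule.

zomao

In style: s→y is +6, t→a is +7, y→g is +8, l→u is +9 — the shift increases by 1 each position. Letter i (0-indexed) is shifted by i+6, so successive shifts are 6, 7, 8, ….
Applying it to there: t+6=z, h+7=o, e+8=m, r+9=a, e+10=o.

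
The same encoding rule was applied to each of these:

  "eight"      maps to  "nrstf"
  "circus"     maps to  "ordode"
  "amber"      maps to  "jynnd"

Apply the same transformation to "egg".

The shift depends on letter class: consonant g→s is +12, but vowel e→n is +9. The rule splits by letter class: vowels +9, consonants +12.
For egg: e(vowel)+9=n, g(cons)+12=s, g(cons)+12=s.

nss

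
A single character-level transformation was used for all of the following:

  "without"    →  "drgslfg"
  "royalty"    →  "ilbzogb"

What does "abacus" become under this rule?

Each pair mirrors across the alphabet (w↔d, i↔r, t↔g): positions sum to 25. Each letter is replaced by its mirror in the alphabet: a↔z, b↔y, c↔x, and so on (the Atbash cipher).
For abacus: a↔z, b↔y, a↔z, c↔x, u↔f, s↔h.

zyzxfh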